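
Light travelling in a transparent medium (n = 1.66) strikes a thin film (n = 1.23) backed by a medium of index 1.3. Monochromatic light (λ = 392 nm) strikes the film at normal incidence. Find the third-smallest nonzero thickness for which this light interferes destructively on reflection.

478 nm

At the upper boundary (n = 1.66 to n = 1.23) the reflected ray undergoes no phase shift.
At the lower boundary (n = 1.23 to n = 1.3) the reflected ray undergoes a half-wave phase shift.
The two reflections differ by half a wavelength.
For dark reflection here: 2 n t = m λ.
The third-smallest nonzero thickness corresponds to m = 3: t = m λ / (2 n) = 3.00 × 392 / (2 × 1.23) = 478 nm.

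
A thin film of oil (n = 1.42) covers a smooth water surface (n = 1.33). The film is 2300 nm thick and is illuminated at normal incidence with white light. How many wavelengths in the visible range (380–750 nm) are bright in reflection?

8

Ray reflecting at the top interface goes from n = 1.0 toward n = 1.42: a half-wave phase shift.
Ray reflecting at the bottom interface goes from n = 1.42 toward n = 1.33: no phase shift.
Exactly one π shift → a net half-wave offset.
So the condition for constructive reflection is 2 n t = (m + ½) λ.
λ = 2 n t / (m + ½) = 6532 / (m + ½) nm.
m=8: 768 nm (IR); m=9: 688 nm (visible); m=10: 622 nm (visible); m=11: 568 nm (visible); m=12: 523 nm (visible); m=13: 484 nm (visible); m=14: 450 nm (visible); m=15: 421 nm (visible); m=16: 396 nm (visible); m=17: 373 nm (UV).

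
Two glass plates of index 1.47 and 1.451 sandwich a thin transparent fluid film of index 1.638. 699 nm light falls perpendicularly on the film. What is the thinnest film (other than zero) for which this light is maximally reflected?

Ray reflecting at the top interface goes from n = 1.47 toward n = 1.638: a half-wave phase shift.
Bottom surface (1.638 → 1.451): reflection off a lower-index medium gives no phase shift.
The two reflections differ by half a wavelength.
So the condition for constructive reflection is 2 n t = (m + ½) λ.
Minimum at m = 0: t = λ / (4 n) = 699 / (4 × 1.638) = 107 nm.

107 nm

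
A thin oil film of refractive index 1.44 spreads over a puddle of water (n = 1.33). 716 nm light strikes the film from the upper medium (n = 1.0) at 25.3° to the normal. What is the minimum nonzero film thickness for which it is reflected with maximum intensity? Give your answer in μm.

At the upper boundary (n = 1.0 to n = 1.44) the reflected ray undergoes a half-wave phase shift.
Ray reflecting at the bottom interface goes from n = 1.44 toward n = 1.33: no phase shift.
Exactly one π shift → a net half-wave offset.
For strong reflection here: 2 n t cos θ_r = (m + ½) λ.
Snell's law: 1.0 sin 25.3° = 1.44 sin θ_r → sin θ_r = 0.297, cos θ_r = 0.955.
Minimum at m = 0: t = λ / (4 n cos θ_r) = 716 / (4 × 1.44 × 0.955) = 130 nm.

0.130 μm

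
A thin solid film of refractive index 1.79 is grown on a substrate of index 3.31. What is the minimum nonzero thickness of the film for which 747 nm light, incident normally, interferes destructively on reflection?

104 nm

Top surface (1.0 → 1.79): reflection off a higher-index medium gives a half-wave phase shift.
At the lower boundary (n = 1.79 to n = 3.31) the reflected ray undergoes a half-wave phase shift.
The two reflections carry the same phase change, so no net offset.
So the condition for destructive reflection is 2 n t = (m + ½) λ.
Minimum at m = 0: t = λ / (4 n) = 747 / (4 × 1.79) = 104 nm.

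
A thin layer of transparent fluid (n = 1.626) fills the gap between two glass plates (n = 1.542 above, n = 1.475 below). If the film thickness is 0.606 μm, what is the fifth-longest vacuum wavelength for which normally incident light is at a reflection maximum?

Ray reflecting at the top interface goes from n = 1.542 toward n = 1.626: a half-wave phase shift.
At the lower boundary (n = 1.626 to n = 1.475) the reflected ray undergoes no phase shift.
Net: one phase inversion between the two reflected rays.
For bright reflection here: 2 n t = (m + ½) λ.
λ = 2 n t / (m + ½). The fifth-longest wavelength is m = 4: λ = 2 × 1.626 × 606 / 4.50 = 438 nm.

438 nm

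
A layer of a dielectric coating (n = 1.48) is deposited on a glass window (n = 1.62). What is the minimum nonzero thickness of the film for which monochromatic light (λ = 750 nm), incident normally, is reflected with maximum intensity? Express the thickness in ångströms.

2534 Å

Top surface (1.0 → 1.48): reflection off a higher-index medium gives a half-wave phase shift.
At the lower boundary (n = 1.48 to n = 1.62) the reflected ray undergoes a half-wave phase shift.
Net: no relative phase inversion (both shifts match).
With no net inversion, constructive interference in reflection requires 2 n t = m λ.
Minimum nonzero at m = 1: t = λ / (2 n) = 750 / (2 × 1.48) = 253 nm.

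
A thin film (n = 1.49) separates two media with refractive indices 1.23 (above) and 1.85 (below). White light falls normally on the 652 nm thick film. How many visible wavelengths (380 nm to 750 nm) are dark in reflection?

At the upper boundary (n = 1.23 to n = 1.49) the reflected ray undergoes a half-wave phase shift.
Ray reflecting at the bottom interface goes from n = 1.49 toward n = 1.85: a half-wave phase shift.
Zero or two π shifts → no net half-wave offset.
With no net inversion, destructive interference in reflection requires 2 n t = (m + ½) λ.
λ = 2 n t / (m + ½) = 1943 / (m + ½) nm.
m=2: 777 nm (IR); m=3: 555 nm (visible); m=4: 432 nm (visible); m=5: 353 nm (UV).

2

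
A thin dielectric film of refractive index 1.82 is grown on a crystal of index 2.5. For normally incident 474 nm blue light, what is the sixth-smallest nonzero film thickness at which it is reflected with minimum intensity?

716 nm

At the upper boundary (n = 1.0 to n = 1.82) the reflected ray undergoes a half-wave phase shift.
Ray reflecting at the bottom interface goes from n = 1.82 toward n = 2.5: a half-wave phase shift.
Zero or two π shifts → no net half-wave offset.
For minimum reflection here: 2 n t = (m + ½) λ.
The sixth-smallest nonzero thickness corresponds to m = 5: t = (m + ½) λ / (2 n) = 5.50 × 474 / (2 × 1.82) = 716 nm.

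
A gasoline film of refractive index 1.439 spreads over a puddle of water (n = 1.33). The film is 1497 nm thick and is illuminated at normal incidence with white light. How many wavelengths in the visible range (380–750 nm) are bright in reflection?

5

At the upper boundary (n = 1.0 to n = 1.439) the reflected ray undergoes a half-wave phase shift.
Ray reflecting at the bottom interface goes from n = 1.439 toward n = 1.33: no phase shift.
The two reflections differ by half a wavelength.
For strong reflection here: 2 n t = (m + ½) λ.
λ = 2 n t / (m + ½) = 4308 / (m + ½) nm.
m=5: 783 nm (IR); m=6: 663 nm (visible); m=7: 574 nm (visible); m=8: 507 nm (visible); m=9: 454 nm (visible); m=10: 410 nm (visible); m=11: 375 nm (UV).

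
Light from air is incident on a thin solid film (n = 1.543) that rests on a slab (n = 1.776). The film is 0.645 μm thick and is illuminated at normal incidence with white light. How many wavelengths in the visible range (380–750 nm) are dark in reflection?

At the upper boundary (n = 1.0 to n = 1.543) the reflected ray undergoes a half-wave phase shift.
Bottom surface (1.543 → 1.776): reflection off a higher-index medium gives a half-wave phase shift.
Net: no relative phase inversion (both shifts match).
With no net inversion, destructive interference in reflection requires 2 n t = (m + ½) λ.
λ = 2 n t / (m + ½) = 1990 / (m + ½) nm.
m=2: 796 nm (IR); m=3: 569 nm (visible); m=4: 442 nm (visible); m=5: 362 nm (UV).

2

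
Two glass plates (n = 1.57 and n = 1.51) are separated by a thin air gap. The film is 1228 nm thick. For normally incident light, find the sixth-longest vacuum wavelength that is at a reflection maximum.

Top surface (1.57 → 1.0): reflection off a lower-index medium gives no phase shift.
Bottom surface (1.0 → 1.51): reflection off a higher-index medium gives a half-wave phase shift.
The two reflections differ by half a wavelength.
For bright reflection here: 2 n t = (m + ½) λ.
λ = 2 n t / (m + ½). The sixth-longest wavelength is m = 5: λ = 2 × 1.0 × 1228 / 5.50 = 447 nm.

447 nm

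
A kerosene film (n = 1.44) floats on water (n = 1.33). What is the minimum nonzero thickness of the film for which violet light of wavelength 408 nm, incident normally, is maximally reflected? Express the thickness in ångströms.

At the upper boundary (n = 1.0 to n = 1.44) the reflected ray undergoes a half-wave phase shift.
Bottom surface (1.44 → 1.33): reflection off a lower-index medium gives no phase shift.
Exactly one π shift → a net half-wave offset.
So the condition for constructive reflection is 2 n t = (m + ½) λ.
Minimum at m = 0: t = λ / (4 n) = 408 / (4 × 1.44) = 70.8 nm.

708 Å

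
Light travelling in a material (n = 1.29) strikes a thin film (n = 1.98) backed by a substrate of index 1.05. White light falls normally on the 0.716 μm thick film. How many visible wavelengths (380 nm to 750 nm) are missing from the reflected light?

Ray reflecting at the top interface goes from n = 1.29 toward n = 1.98: a half-wave phase shift.
Bottom surface (1.98 → 1.05): reflection off a lower-index medium gives no phase shift.
The two reflections differ by half a wavelength.
For minimum reflection here: 2 n t = m λ.
λ = 2 n t / m = 2835 / m nm.
m=3: 945 nm (IR); m=4: 709 nm (visible); m=5: 567 nm (visible); m=6: 473 nm (visible); m=7: 405 nm (visible); m=8: 354 nm (UV).

4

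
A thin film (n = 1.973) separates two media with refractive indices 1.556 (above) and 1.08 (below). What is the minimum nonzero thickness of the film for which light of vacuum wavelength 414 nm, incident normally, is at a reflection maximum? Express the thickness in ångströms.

525 Å

Top surface (1.556 → 1.973): reflection off a higher-index medium gives a half-wave phase shift.
Bottom surface (1.973 → 1.08): reflection off a lower-index medium gives no phase shift.
Exactly one π shift → a net half-wave offset.
So the condition for constructive reflection is 2 n t = (m + ½) λ.
Minimum at m = 0: t = λ / (4 n) = 414 / (4 × 1.973) = 52.5 nm.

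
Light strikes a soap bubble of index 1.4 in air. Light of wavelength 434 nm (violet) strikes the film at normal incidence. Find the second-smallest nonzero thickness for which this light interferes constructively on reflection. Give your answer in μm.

Ray reflecting at the top interface goes from n = 1.0 toward n = 1.4: a half-wave phase shift.
Bottom surface (1.4 → 1.0): reflection off a lower-index medium gives no phase shift.
The two reflections differ by half a wavelength.
So the condition for constructive reflection is 2 n t = (m + ½) λ.
The second-smallest nonzero thickness corresponds to m = 1: t = (m + ½) λ / (2 n) = 1.50 × 434 / (2 × 1.4) = 233 nm.

0.233 μm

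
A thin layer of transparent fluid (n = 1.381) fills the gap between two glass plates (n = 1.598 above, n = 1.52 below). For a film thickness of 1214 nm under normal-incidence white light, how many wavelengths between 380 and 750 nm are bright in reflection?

5

At the upper boundary (n = 1.598 to n = 1.381) the reflected ray undergoes no phase shift.
Ray reflecting at the bottom interface goes from n = 1.381 toward n = 1.52: a half-wave phase shift.
The two reflections differ by half a wavelength.
With one net inversion, constructive interference in reflection requires 2 n t = (m + ½) λ.
λ = 2 n t / (m + ½) = 3353 / (m + ½) nm.
m=3: 958 nm (IR); m=4: 745 nm (visible); m=5: 610 nm (visible); m=6: 516 nm (visible); m=7: 447 nm (visible); m=8: 394 nm (visible); m=9: 353 nm (UV).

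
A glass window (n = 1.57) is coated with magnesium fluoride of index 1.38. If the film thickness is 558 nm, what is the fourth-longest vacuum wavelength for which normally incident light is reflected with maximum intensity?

Top surface (1.0 → 1.38): reflection off a higher-index medium gives a half-wave phase shift.
Bottom surface (1.38 → 1.57): reflection off a higher-index medium gives a half-wave phase shift.
Zero or two π shifts → no net half-wave offset.
So the condition for constructive reflection is 2 n t = m λ.
λ = 2 n t / m. The fourth-longest wavelength is m = 4: λ = 2 × 1.38 × 558 / 4.00 = 385 nm.

385 nm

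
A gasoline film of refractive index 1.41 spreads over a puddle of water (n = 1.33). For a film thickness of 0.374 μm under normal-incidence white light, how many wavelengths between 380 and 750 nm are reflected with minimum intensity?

At the upper boundary (n = 1.0 to n = 1.41) the reflected ray undergoes a half-wave phase shift.
Ray reflecting at the bottom interface goes from n = 1.41 toward n = 1.33: no phase shift.
Net: one phase inversion between the two reflected rays.
With one net inversion, destructive interference in reflection requires 2 n t = m λ.
λ = 2 n t / m = 1055 / m nm.
m=1: 1055 nm (IR); m=2: 527 nm (visible); m=3: 352 nm (UV).

1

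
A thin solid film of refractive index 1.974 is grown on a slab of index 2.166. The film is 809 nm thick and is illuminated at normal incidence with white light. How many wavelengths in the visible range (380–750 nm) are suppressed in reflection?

Top surface (1.0 → 1.974): reflection off a higher-index medium gives a half-wave phase shift.
Bottom surface (1.974 → 2.166): reflection off a higher-index medium gives a half-wave phase shift.
The two reflections carry the same phase change, so no net offset.
So the condition for destructive reflection is 2 n t = (m + ½) λ.
λ = 2 n t / (m + ½) = 3194 / (m + ½) nm.
m=3: 913 nm (IR); m=4: 710 nm (visible); m=5: 581 nm (visible); m=6: 491 nm (visible); m=7: 426 nm (visible); m=8: 376 nm (UV).

4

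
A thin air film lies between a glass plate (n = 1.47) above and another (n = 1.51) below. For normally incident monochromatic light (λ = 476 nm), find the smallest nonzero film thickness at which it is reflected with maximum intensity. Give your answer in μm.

0.119 μm

Top surface (1.47 → 1.0): reflection off a lower-index medium gives no phase shift.
Bottom surface (1.0 → 1.51): reflection off a higher-index medium gives a half-wave phase shift.
Net: one phase inversion between the two reflected rays.
So the condition for constructive reflection is 2 n t = (m + ½) λ.
Minimum at m = 0: t = λ / (4 n) = 476 / (4 × 1.0) = 119 nm.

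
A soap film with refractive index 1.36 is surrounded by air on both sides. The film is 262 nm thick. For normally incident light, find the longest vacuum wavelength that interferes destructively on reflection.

713 nm

Top surface (1.0 → 1.36): reflection off a higher-index medium gives a half-wave phase shift.
Bottom surface (1.36 → 1.0): reflection off a lower-index medium gives no phase shift.
Net: one phase inversion between the two reflected rays.
So the condition for destructive reflection is 2 n t = m λ.
λ = 2 n t / m. The longest wavelength is m = 1: λ = 2 × 1.36 × 262 / 1.00 = 713 nm.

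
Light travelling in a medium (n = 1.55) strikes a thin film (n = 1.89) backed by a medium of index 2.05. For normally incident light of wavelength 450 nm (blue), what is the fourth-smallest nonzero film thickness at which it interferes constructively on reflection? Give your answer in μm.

0.476 μm

At the upper boundary (n = 1.55 to n = 1.89) the reflected ray undergoes a half-wave phase shift.
Bottom surface (1.89 → 2.05): reflection off a higher-index medium gives a half-wave phase shift.
Zero or two π shifts → no net half-wave offset.
With no net inversion, constructive interference in reflection requires 2 n t = m λ.
The fourth-smallest nonzero thickness corresponds to m = 4: t = m λ / (2 n) = 4.00 × 450 / (2 × 1.89) = 476 nm.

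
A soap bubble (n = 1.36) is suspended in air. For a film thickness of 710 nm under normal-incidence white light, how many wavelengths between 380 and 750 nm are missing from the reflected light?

3

Ray reflecting at the top interface goes from n = 1.0 toward n = 1.36: a half-wave phase shift.
Bottom surface (1.36 → 1.0): reflection off a lower-index medium gives no phase shift.
The two reflections differ by half a wavelength.
With one net inversion, destructive interference in reflection requires 2 n t = m λ.
λ = 2 n t / m = 1931 / m nm.
m=2: 966 nm (IR); m=3: 644 nm (visible); m=4: 483 nm (visible); m=5: 386 nm (visible); m=6: 322 nm (UV).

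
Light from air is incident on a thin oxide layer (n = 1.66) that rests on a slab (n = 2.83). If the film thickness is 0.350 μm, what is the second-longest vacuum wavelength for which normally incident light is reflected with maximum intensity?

581 nm

At the upper boundary (n = 1.0 to n = 1.66) the reflected ray undergoes a half-wave phase shift.
At the lower boundary (n = 1.66 to n = 2.83) the reflected ray undergoes a half-wave phase shift.
Net: no relative phase inversion (both shifts match).
With no net inversion, constructive interference in reflection requires 2 n t = m λ.
λ = 2 n t / m. The second-longest wavelength is m = 2: λ = 2 × 1.66 × 350 / 2.00 = 581 nm.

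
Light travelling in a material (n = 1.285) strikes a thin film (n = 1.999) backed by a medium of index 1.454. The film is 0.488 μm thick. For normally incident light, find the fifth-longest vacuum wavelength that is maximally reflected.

Top surface (1.285 → 1.999): reflection off a higher-index medium gives a half-wave phase shift.
Ray reflecting at the bottom interface goes from n = 1.999 toward n = 1.454: no phase shift.
Exactly one π shift → a net half-wave offset.
So the condition for constructive reflection is 2 n t = (m + ½) λ.
λ = 2 n t / (m + ½). The fifth-longest wavelength is m = 4: λ = 2 × 1.999 × 488 / 4.50 = 434 nm.

434 nm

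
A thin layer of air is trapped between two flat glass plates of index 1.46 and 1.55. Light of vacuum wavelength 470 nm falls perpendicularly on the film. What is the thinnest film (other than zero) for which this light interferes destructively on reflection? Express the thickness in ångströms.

2350 Å

At the upper boundary (n = 1.46 to n = 1.0) the reflected ray undergoes no phase shift.
Ray reflecting at the bottom interface goes from n = 1.0 toward n = 1.55: a half-wave phase shift.
Net: one phase inversion between the two reflected rays.
With one net inversion, destructive interference in reflection requires 2 n t = m λ.
Minimum nonzero at m = 1: t = λ / (2 n) = 470 / (2 × 1.0) = 235 nm.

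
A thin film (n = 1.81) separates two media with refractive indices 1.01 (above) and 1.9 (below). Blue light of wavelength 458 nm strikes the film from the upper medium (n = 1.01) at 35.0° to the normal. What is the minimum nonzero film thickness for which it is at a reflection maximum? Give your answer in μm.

Top surface (1.01 → 1.81): reflection off a higher-index medium gives a half-wave phase shift.
At the lower boundary (n = 1.81 to n = 1.9) the reflected ray undergoes a half-wave phase shift.
The two reflections carry the same phase change, so no net offset.
For strong reflection here: 2 n t cos θ_r = m λ.
Snell's law: 1.01 sin 35.0° = 1.81 sin θ_r → sin θ_r = 0.320, cos θ_r = 0.947.
Minimum nonzero at m = 1: t = λ / (2 n cos θ_r) = 458 / (2 × 1.81 × 0.947) = 134 nm.

0.134 μm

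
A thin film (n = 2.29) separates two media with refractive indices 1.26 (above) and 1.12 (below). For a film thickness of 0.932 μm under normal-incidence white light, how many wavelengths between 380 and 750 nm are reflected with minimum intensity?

6

Top surface (1.26 → 2.29): reflection off a higher-index medium gives a half-wave phase shift.
Ray reflecting at the bottom interface goes from n = 2.29 toward n = 1.12: no phase shift.
Net: one phase inversion between the two reflected rays.
So the condition for destructive reflection is 2 n t = m λ.
λ = 2 n t / m = 4269 / m nm.
m=5: 854 nm (IR); m=6: 711 nm (visible); m=7: 610 nm (visible); m=8: 534 nm (visible); m=9: 474 nm (visible); m=10: 427 nm (visible); m=11: 388 nm (visible); m=12: 356 nm (UV).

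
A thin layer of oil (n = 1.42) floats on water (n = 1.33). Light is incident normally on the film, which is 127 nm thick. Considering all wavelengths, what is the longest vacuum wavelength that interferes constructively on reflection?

At the upper boundary (n = 1.0 to n = 1.42) the reflected ray undergoes a half-wave phase shift.
Bottom surface (1.42 → 1.33): reflection off a lower-index medium gives no phase shift.
Exactly one π shift → a net half-wave offset.
So the condition for constructive reflection is 2 n t = (m + ½) λ.
λ = 2 n t / (m + ½). The longest wavelength is m = 0: λ = 2 × 1.42 × 127 / 0.500 = 721 nm.

721 nm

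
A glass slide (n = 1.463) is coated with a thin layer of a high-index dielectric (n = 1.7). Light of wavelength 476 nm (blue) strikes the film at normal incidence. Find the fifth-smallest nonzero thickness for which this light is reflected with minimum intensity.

Ray reflecting at the top interface goes from n = 1.0 toward n = 1.7: a half-wave phase shift.
At the lower boundary (n = 1.7 to n = 1.463) the reflected ray undergoes no phase shift.
Exactly one π shift → a net half-wave offset.
So the condition for destructive reflection is 2 n t = m λ.
The fifth-smallest nonzero thickness corresponds to m = 5: t = m λ / (2 n) = 5.00 × 476 / (2 × 1.7) = 700 nm.

700 nm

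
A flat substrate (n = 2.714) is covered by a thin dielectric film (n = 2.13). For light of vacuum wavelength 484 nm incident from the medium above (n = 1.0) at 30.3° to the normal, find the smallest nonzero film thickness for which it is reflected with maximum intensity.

At the upper boundary (n = 1.0 to n = 2.13) the reflected ray undergoes a half-wave phase shift.
Bottom surface (2.13 → 2.714): reflection off a higher-index medium gives a half-wave phase shift.
The two reflections carry the same phase change, so no net offset.
For maximum reflection here: 2 n t cos θ_r = m λ.
Snell's law: 1.0 sin 30.3° = 2.13 sin θ_r → sin θ_r = 0.237, cos θ_r = 0.972.
Minimum nonzero at m = 1: t = λ / (2 n cos θ_r) = 484 / (2 × 2.13 × 0.972) = 117 nm.

117 nm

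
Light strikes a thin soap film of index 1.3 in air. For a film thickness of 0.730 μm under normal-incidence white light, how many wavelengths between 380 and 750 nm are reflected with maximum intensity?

2

At the upper boundary (n = 1.0 to n = 1.3) the reflected ray undergoes a half-wave phase shift.
Ray reflecting at the bottom interface goes from n = 1.3 toward n = 1.0: no phase shift.
Exactly one π shift → a net half-wave offset.
For strong reflection here: 2 n t = (m + ½) λ.
λ = 2 n t / (m + ½) = 1898 / (m + ½) nm.
m=2: 759 nm (IR); m=3: 542 nm (visible); m=4: 422 nm (visible); m=5: 345 nm (UV).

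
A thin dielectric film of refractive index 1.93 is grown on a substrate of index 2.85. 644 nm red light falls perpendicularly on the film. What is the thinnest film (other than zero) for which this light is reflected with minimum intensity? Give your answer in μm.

0.0834 μm

At the upper boundary (n = 1.0 to n = 1.93) the reflected ray undergoes a half-wave phase shift.
Ray reflecting at the bottom interface goes from n = 1.93 toward n = 2.85: a half-wave phase shift.
Zero or two π shifts → no net half-wave offset.
With no net inversion, destructive interference in reflection requires 2 n t = (m + ½) λ.
Minimum at m = 0: t = λ / (4 n) = 644 / (4 × 1.93) = 83.4 nm.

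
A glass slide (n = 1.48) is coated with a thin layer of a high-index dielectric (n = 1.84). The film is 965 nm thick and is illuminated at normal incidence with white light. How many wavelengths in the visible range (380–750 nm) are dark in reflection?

5

Ray reflecting at the top interface goes from n = 1.0 toward n = 1.84: a half-wave phase shift.
Bottom surface (1.84 → 1.48): reflection off a lower-index medium gives no phase shift.
Exactly one π shift → a net half-wave offset.
For weak reflection here: 2 n t = m λ.
λ = 2 n t / m = 3551 / m nm.
m=4: 888 nm (IR); m=5: 710 nm (visible); m=6: 592 nm (visible); m=7: 507 nm (visible); m=8: 444 nm (visible); m=9: 395 nm (visible); m=10: 355 nm (UV).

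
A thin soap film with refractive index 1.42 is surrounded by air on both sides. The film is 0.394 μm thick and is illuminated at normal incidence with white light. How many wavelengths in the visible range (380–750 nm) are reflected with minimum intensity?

Ray reflecting at the top interface goes from n = 1.0 toward n = 1.42: a half-wave phase shift.
At the lower boundary (n = 1.42 to n = 1.0) the reflected ray undergoes no phase shift.
Net: one phase inversion between the two reflected rays.
For weak reflection here: 2 n t = m λ.
λ = 2 n t / m = 1119 / m nm.
m=1: 1119 nm (IR); m=2: 559 nm (visible); m=3: 373 nm (UV).

1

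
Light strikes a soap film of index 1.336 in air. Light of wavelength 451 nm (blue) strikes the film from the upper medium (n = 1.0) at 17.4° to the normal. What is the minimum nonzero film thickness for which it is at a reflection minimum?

At the upper boundary (n = 1.0 to n = 1.336) the reflected ray undergoes a half-wave phase shift.
Ray reflecting at the bottom interface goes from n = 1.336 toward n = 1.0: no phase shift.
Net: one phase inversion between the two reflected rays.
So the condition for destructive reflection is 2 n t cos θ_r = m λ.
Snell's law: 1.0 sin 17.4° = 1.336 sin θ_r → sin θ_r = 0.224, cos θ_r = 0.975.
Minimum nonzero at m = 1: t = λ / (2 n cos θ_r) = 451 / (2 × 1.336 × 0.975) = 173 nm.

173 nm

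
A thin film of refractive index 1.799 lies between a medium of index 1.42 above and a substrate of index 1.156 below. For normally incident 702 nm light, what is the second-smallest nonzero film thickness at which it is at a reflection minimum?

390 nm

Top surface (1.42 → 1.799): reflection off a higher-index medium gives a half-wave phase shift.
Ray reflecting at the bottom interface goes from n = 1.799 toward n = 1.156: no phase shift.
Net: one phase inversion between the two reflected rays.
With one net inversion, destructive interference in reflection requires 2 n t = m λ.
The second-smallest nonzero thickness corresponds to m = 2: t = m λ / (2 n) = 2.00 × 702 / (2 × 1.799) = 390 nm.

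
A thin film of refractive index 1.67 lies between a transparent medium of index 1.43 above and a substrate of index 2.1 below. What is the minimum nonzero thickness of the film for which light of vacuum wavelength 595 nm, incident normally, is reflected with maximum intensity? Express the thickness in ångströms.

Top surface (1.43 → 1.67): reflection off a higher-index medium gives a half-wave phase shift.
Bottom surface (1.67 → 2.1): reflection off a higher-index medium gives a half-wave phase shift.
Zero or two π shifts → no net half-wave offset.
So the condition for constructive reflection is 2 n t = m λ.
Minimum nonzero at m = 1: t = λ / (2 n) = 595 / (2 × 1.67) = 178 nm.

1781 Å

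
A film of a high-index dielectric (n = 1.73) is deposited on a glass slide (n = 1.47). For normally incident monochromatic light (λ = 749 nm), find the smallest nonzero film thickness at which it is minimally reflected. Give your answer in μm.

At the upper boundary (n = 1.0 to n = 1.73) the reflected ray undergoes a half-wave phase shift.
Bottom surface (1.73 → 1.47): reflection off a lower-index medium gives no phase shift.
The two reflections differ by half a wavelength.
With one net inversion, destructive interference in reflection requires 2 n t = m λ.
Minimum nonzero at m = 1: t = λ / (2 n) = 749 / (2 × 1.73) = 216 nm.

0.216 μm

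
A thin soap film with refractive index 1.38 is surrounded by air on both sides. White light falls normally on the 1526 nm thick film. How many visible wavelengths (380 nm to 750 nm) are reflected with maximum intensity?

At the upper boundary (n = 1.0 to n = 1.38) the reflected ray undergoes a half-wave phase shift.
At the lower boundary (n = 1.38 to n = 1.0) the reflected ray undergoes no phase shift.
Exactly one π shift → a net half-wave offset.
For bright reflection here: 2 n t = (m + ½) λ.
λ = 2 n t / (m + ½) = 4212 / (m + ½) nm.
m=5: 766 nm (IR); m=6: 648 nm (visible); m=7: 562 nm (visible); m=8: 496 nm (visible); m=9: 443 nm (visible); m=10: 401 nm (visible); m=11: 366 nm (UV).

5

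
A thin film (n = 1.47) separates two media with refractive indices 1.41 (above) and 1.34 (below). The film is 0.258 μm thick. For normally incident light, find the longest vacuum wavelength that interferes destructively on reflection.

Top surface (1.41 → 1.47): reflection off a higher-index medium gives a half-wave phase shift.
At the lower boundary (n = 1.47 to n = 1.34) the reflected ray undergoes no phase shift.
Net: one phase inversion between the two reflected rays.
For dark reflection here: 2 n t = m λ.
λ = 2 n t / m. The longest wavelength is m = 1: λ = 2 × 1.47 × 258 / 1.00 = 759 nm.

759 nm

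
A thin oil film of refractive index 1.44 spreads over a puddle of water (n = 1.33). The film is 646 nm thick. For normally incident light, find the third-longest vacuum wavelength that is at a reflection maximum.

Top surface (1.0 → 1.44): reflection off a higher-index medium gives a half-wave phase shift.
Ray reflecting at the bottom interface goes from n = 1.44 toward n = 1.33: no phase shift.
Net: one phase inversion between the two reflected rays.
With one net inversion, constructive interference in reflection requires 2 n t = (m + ½) λ.
λ = 2 n t / (m + ½). The third-longest wavelength is m = 2: λ = 2 × 1.44 × 646 / 2.50 = 744 nm.

744 nm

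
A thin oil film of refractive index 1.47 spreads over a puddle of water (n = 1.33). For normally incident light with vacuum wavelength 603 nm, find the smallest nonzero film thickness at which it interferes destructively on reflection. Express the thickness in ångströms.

2051 Å

Ray reflecting at the top interface goes from n = 1.0 toward n = 1.47: a half-wave phase shift.
Ray reflecting at the bottom interface goes from n = 1.47 toward n = 1.33: no phase shift.
The two reflections differ by half a wavelength.
With one net inversion, destructive interference in reflection requires 2 n t = m λ.
Minimum nonzero at m = 1: t = λ / (2 n) = 603 / (2 × 1.47) = 205 nm.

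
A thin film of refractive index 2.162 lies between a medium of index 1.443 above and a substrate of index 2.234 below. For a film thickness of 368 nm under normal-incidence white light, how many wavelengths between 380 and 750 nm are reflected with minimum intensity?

2

At the upper boundary (n = 1.443 to n = 2.162) the reflected ray undergoes a half-wave phase shift.
At the lower boundary (n = 2.162 to n = 2.234) the reflected ray undergoes a half-wave phase shift.
Net: no relative phase inversion (both shifts match).
So the condition for destructive reflection is 2 n t = (m + ½) λ.
λ = 2 n t / (m + ½) = 1591 / (m + ½) nm.
m=1: 1061 nm (IR); m=2: 636 nm (visible); m=3: 455 nm (visible); m=4: 354 nm (UV).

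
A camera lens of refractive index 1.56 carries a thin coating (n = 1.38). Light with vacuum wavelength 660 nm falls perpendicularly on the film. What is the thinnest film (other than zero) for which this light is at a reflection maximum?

Top surface (1.0 → 1.38): reflection off a higher-index medium gives a half-wave phase shift.
Ray reflecting at the bottom interface goes from n = 1.38 toward n = 1.56: a half-wave phase shift.
Zero or two π shifts → no net half-wave offset.
So the condition for constructive reflection is 2 n t = m λ.
Minimum nonzero at m = 1: t = λ / (2 n) = 660 / (2 × 1.38) = 239 nm.

239 nm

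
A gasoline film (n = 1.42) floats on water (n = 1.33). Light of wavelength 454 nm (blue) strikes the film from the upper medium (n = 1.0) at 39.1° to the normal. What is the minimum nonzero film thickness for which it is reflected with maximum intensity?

89.2 nm

Top surface (1.0 → 1.42): reflection off a higher-index medium gives a half-wave phase shift.
Ray reflecting at the bottom interface goes from n = 1.42 toward n = 1.33: no phase shift.
Net: one phase inversion between the two reflected rays.
For bright reflection here: 2 n t cos θ_r = (m + ½) λ.
Snell's law: 1.0 sin 39.1° = 1.42 sin θ_r → sin θ_r = 0.444, cos θ_r = 0.896.
Minimum at m = 0: t = λ / (4 n cos θ_r) = 454 / (4 × 1.42 × 0.896) = 89.2 nm.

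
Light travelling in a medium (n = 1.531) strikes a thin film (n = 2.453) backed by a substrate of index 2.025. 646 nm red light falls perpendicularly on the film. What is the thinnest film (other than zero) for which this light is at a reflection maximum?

Ray reflecting at the top interface goes from n = 1.531 toward n = 2.453: a half-wave phase shift.
Ray reflecting at the bottom interface goes from n = 2.453 toward n = 2.025: no phase shift.
Exactly one π shift → a net half-wave offset.
With one net inversion, constructive interference in reflection requires 2 n t = (m + ½) λ.
Minimum at m = 0: t = λ / (4 n) = 646 / (4 × 2.453) = 65.8 nm.

65.8 nm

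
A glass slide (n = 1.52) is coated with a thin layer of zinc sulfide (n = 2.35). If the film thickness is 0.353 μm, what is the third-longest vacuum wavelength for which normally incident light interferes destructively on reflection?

Top surface (1.0 → 2.35): reflection off a higher-index medium gives a half-wave phase shift.
At the lower boundary (n = 2.35 to n = 1.52) the reflected ray undergoes no phase shift.
Net: one phase inversion between the two reflected rays.
For dark reflection here: 2 n t = m λ.
λ = 2 n t / m. The third-longest wavelength is m = 3: λ = 2 × 2.35 × 353 / 3.00 = 553 nm.

553 nm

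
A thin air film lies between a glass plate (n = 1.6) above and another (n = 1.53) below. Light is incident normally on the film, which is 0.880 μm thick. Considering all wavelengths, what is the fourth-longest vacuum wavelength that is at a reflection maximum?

503 nm

Top surface (1.6 → 1.0): reflection off a lower-index medium gives no phase shift.
At the lower boundary (n = 1.0 to n = 1.53) the reflected ray undergoes a half-wave phase shift.
Net: one phase inversion between the two reflected rays.
For maximum reflection here: 2 n t = (m + ½) λ.
λ = 2 n t / (m + ½). The fourth-longest wavelength is m = 3: λ = 2 × 1.0 × 880 / 3.50 = 503 nm.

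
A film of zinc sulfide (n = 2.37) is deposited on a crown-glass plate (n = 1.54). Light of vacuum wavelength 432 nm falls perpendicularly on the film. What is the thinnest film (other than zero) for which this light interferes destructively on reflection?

Ray reflecting at the top interface goes from n = 1.0 toward n = 2.37: a half-wave phase shift.
At the lower boundary (n = 2.37 to n = 1.54) the reflected ray undergoes no phase shift.
The two reflections differ by half a wavelength.
So the condition for destructive reflection is 2 n t = m λ.
Minimum nonzero at m = 1: t = λ / (2 n) = 432 / (2 × 2.37) = 91.1 nm.

91.1 nm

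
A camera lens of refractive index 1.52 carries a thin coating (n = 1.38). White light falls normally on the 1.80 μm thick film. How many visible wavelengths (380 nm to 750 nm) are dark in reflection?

Ray reflecting at the top interface goes from n = 1.0 toward n = 1.38: a half-wave phase shift.
At the lower boundary (n = 1.38 to n = 1.52) the reflected ray undergoes a half-wave phase shift.
The two reflections carry the same phase change, so no net offset.
For minimum reflection here: 2 n t = (m + ½) λ.
λ = 2 n t / (m + ½) = 4968 / (m + ½) nm.
m=6: 764 nm (IR); m=7: 662 nm (visible); m=8: 584 nm (visible); m=9: 523 nm (visible); m=10: 473 nm (visible); m=11: 432 nm (visible); m=12: 397 nm (visible); m=13: 368 nm (UV).

6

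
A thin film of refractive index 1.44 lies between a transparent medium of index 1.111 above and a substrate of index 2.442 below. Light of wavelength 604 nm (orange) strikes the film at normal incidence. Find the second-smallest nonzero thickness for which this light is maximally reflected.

419 nm

Top surface (1.111 → 1.44): reflection off a higher-index medium gives a half-wave phase shift.
Ray reflecting at the bottom interface goes from n = 1.44 toward n = 2.442: a half-wave phase shift.
The two reflections carry the same phase change, so no net offset.
For maximum reflection here: 2 n t = m λ.
The second-smallest nonzero thickness corresponds to m = 2: t = m λ / (2 n) = 2.00 × 604 / (2 × 1.44) = 419 nm.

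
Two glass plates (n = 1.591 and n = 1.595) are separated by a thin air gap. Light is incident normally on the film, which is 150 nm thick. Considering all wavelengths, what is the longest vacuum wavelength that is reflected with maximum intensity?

600 nm

Top surface (1.591 → 1.0): reflection off a lower-index medium gives no phase shift.
At the lower boundary (n = 1.0 to n = 1.595) the reflected ray undergoes a half-wave phase shift.
The two reflections differ by half a wavelength.
With one net inversion, constructive interference in reflection requires 2 n t = (m + ½) λ.
λ = 2 n t / (m + ½). The longest wavelength is m = 0: λ = 2 × 1.0 × 150 / 0.500 = 600 nm.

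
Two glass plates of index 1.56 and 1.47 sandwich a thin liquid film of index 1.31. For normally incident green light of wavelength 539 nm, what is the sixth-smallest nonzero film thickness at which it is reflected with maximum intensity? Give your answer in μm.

Ray reflecting at the top interface goes from n = 1.56 toward n = 1.31: no phase shift.
Ray reflecting at the bottom interface goes from n = 1.31 toward n = 1.47: a half-wave phase shift.
Net: one phase inversion between the two reflected rays.
With one net inversion, constructive interference in reflection requires 2 n t = (m + ½) λ.
The sixth-smallest nonzero thickness corresponds to m = 5: t = (m + ½) λ / (2 n) = 5.50 × 539 / (2 × 1.31) = 1131 nm.

1.13 μm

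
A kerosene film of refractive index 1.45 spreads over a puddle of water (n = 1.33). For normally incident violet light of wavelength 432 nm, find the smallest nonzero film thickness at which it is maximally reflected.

74.5 nm

At the upper boundary (n = 1.0 to n = 1.45) the reflected ray undergoes a half-wave phase shift.
At the lower boundary (n = 1.45 to n = 1.33) the reflected ray undergoes no phase shift.
Exactly one π shift → a net half-wave offset.
So the condition for constructive reflection is 2 n t = (m + ½) λ.
Minimum at m = 0: t = λ / (4 n) = 432 / (4 × 1.45) = 74.5 nm.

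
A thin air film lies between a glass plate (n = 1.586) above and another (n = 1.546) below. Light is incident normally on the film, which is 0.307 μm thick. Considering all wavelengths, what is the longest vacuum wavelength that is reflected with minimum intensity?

614 nm

Top surface (1.586 → 1.0): reflection off a lower-index medium gives no phase shift.
Ray reflecting at the bottom interface goes from n = 1.0 toward n = 1.546: a half-wave phase shift.
Net: one phase inversion between the two reflected rays.
So the condition for destructive reflection is 2 n t = m λ.
λ = 2 n t / m. The longest wavelength is m = 1: λ = 2 × 1.0 × 307 / 1.00 = 614 nm.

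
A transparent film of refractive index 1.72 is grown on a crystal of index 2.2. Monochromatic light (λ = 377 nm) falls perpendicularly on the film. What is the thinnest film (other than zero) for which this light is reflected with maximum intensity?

110 nm

Top surface (1.0 → 1.72): reflection off a higher-index medium gives a half-wave phase shift.
At the lower boundary (n = 1.72 to n = 2.2) the reflected ray undergoes a half-wave phase shift.
The two reflections carry the same phase change, so no net offset.
With no net inversion, constructive interference in reflection requires 2 n t = m λ.
Minimum nonzero at m = 1: t = λ / (2 n) = 377 / (2 × 1.72) = 110 nm.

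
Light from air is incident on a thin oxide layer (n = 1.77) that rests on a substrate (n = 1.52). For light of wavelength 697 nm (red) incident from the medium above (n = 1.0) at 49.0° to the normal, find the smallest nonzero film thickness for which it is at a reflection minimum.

At the upper boundary (n = 1.0 to n = 1.77) the reflected ray undergoes a half-wave phase shift.
At the lower boundary (n = 1.77 to n = 1.52) the reflected ray undergoes no phase shift.
Net: one phase inversion between the two reflected rays.
With one net inversion, destructive interference in reflection requires 2 n t cos θ_r = m λ.
Snell's law: 1.0 sin 49.0° = 1.77 sin θ_r → sin θ_r = 0.426, cos θ_r = 0.905.
Minimum nonzero at m = 1: t = λ / (2 n cos θ_r) = 697 / (2 × 1.77 × 0.905) = 218 nm.

218 nm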